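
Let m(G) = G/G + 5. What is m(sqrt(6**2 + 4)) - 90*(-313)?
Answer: 28176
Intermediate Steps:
m(G) = 6 (m(G) = 1 + 5 = 6)
m(sqrt(6**2 + 4)) - 90*(-313) = 6 - 90*(-313) = 6 + 28170 = 28176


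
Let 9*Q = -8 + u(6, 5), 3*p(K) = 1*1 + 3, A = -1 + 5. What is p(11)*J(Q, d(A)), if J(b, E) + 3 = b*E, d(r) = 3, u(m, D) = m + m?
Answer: -20/9 ≈ -2.2222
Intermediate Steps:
u(m, D) = 2*m
A = 4
p(K) = 4/3 (p(K) = (1*1 + 3)/3 = (1 + 3)/3 = (1/3)*4 = 4/3)
Q = 4/9 (Q = (-8 + 2*6)/9 = (-8 + 12)/9 = (1/9)*4 = 4/9 ≈ 0.44444)
J(b, E) = -3 + E*b (J(b, E) = -3 + b*E = -3 + E*b)
p(11)*J(Q, d(A)) = 4*(-3 + 3*(4/9))/3 = 4*(-3 + 4/3)/3 = (4/3)*(-5/3) = -20/9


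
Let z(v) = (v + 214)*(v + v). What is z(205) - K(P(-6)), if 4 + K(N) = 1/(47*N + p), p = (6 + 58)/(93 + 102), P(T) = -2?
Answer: 3137989399/18266 ≈ 1.7179e+5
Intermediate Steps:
z(v) = 2*v*(214 + v) (z(v) = (214 + v)*(2*v) = 2*v*(214 + v))
p = 64/195 ≈ 0.32821
K(N) = -4 + 1/(64/195 + 47*N) (K(N) = -4 + 1/(47*N + 64/195) = -4 + 1/(64/195 + 47*N))
z(205) - K(P(-6)) = 2*205*(214 + 205) - (-61 - 36660*(-2))/(64 + 9165*(-2)) = 2*205*419 - (-61 + 73320)/(64 - 18330) = 171790 - 73259/(-18266) = 171790 - (-1)*73259/18266 = 171790 - 1*(-73259/18266) = 171790 + 73259/18266 = 3137989399/18266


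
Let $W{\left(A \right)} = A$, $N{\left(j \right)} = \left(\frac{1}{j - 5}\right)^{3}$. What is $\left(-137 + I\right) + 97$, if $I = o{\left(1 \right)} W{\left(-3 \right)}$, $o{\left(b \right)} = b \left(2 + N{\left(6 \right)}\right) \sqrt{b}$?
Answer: $-49$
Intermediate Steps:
$N{\left(j \right)} = \frac{1}{\left(-5 + j\right)^{3}}$ ($N{\left(j \right)} = \left(\frac{1}{-5 + j}\right)^{3} = \frac{1}{\left(-5 + j\right)^{3}}$)
$o{\left(b \right)} = 3 b^{\frac{3}{2}}$ ($o{\left(b \right)} = b \left(2 + \frac{1}{\left(-5 + 6\right)^{3}}\right) \sqrt{b} = b \left(2 + 1^{-3}\right) \sqrt{b} = b \left(2 + 1\right) \sqrt{b} = b 3 \sqrt{b} = 3 b \sqrt{b} = 3 b^{\frac{3}{2}}$)
$I = -9$ ($I = 3 \cdot 1^{\frac{3}{2}} \left(-3\right) = 3 \cdot 1 \left(-3\right) = 3 \left(-3\right) = -9$)
$\left(-137 + I\right) + 97 = \left(-137 - 9\right) + 97 = -146 + 97 = -49$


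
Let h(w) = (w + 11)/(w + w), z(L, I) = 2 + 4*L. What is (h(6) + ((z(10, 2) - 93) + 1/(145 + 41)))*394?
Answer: -3633271/186 ≈ -19534.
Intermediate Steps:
h(w) = (11 + w)/(2*w) (h(w) = (11 + w)/((2*w)) = (11 + w)*(1/(2*w)) = (11 + w)/(2*w))
(h(6) + ((z(10, 2) - 93) + 1/(145 + 41)))*394 = ((½)*(11 + 6)/6 + (((2 + 4*10) - 93) + 1/(145 + 41)))*394 = ((½)*(⅙)*17 + (((2 + 40) - 93) + 1/186))*394 = (17/12 + ((42 - 93) + 1/186))*394 = (17/12 + (-51 + 1/186))*394 = (17/12 - 9485/186)*394 = -18443/372*394 = -3633271/186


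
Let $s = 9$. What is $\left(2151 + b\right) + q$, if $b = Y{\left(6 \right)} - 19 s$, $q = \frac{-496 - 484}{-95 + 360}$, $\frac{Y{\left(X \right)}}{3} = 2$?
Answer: $\frac{105062}{53} \approx 1982.3$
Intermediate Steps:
$Y{\left(X \right)} = 6$ ($Y{\left(X \right)} = 3 \cdot 2 = 6$)
$q = - \frac{196}{53}$ ($q = - \frac{980}{265} = \left(-980\right) \frac{1}{265} = - \frac{196}{53} \approx -3.6981$)
$b = -165$ ($b = 6 - 171 = -165$)
$\left(2151 + b\right) + q = \left(2151 - 165\right) - \frac{196}{53} = 1986 - \frac{196}{53} = \frac{105062}{53}$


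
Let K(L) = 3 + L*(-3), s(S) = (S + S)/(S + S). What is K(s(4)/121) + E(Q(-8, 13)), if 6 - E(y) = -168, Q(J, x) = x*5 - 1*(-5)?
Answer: 21414/121 ≈ 176.98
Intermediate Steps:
Q(J, x) = 5 + 5*x (Q(J, x) = 5*x + 5 = 5 + 5*x)
E(y) = 174 (E(y) = 6 - 1*(-168) = 6 + 168 = 174)
s(S) = 1 (s(S) = (2*S)/((2*S)) = (2*S)*(1/(2*S)) = 1)
K(L) = 3 - 3*L
K(s(4)/121) + E(Q(-8, 13)) = (3 - 3/121) + 174 = 360/121 + 174 = 21414/121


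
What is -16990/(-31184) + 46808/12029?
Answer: 832016691/187556168 ≈ 4.4361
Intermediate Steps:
-16990/(-31184) + 46808/12029 = -16990*(-1/31184) + 46808*(1/12029) = 8495/15592 + 46808/12029 = 832016691/187556168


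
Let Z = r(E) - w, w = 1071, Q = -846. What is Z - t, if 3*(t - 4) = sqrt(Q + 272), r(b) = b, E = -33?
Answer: -1108 - I*sqrt(574)/3 ≈ -1108.0 - 7.9861*I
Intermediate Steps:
t = 4 + I*sqrt(574)/3 (t = 4 + sqrt(-846 + 272)/3 = 4 + sqrt(-574)/3 = 4 + (I*sqrt(574))/3 = 4 + I*sqrt(574)/3 ≈ 4.0 + 7.9861*I)
Z = -1104 (Z = -33 - 1*1071 = -33 - 1071 = -1104)
Z - t = -1104 - (4 + I*sqrt(574)/3) = -1104 + (-4 - I*sqrt(574)/3) = -1108 - I*sqrt(574)/3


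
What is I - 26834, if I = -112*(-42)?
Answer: -22130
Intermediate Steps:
I = 4704
I - 26834 = 4704 - 26834 = -22130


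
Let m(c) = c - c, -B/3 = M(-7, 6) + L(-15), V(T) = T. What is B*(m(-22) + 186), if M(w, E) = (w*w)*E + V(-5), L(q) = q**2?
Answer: -286812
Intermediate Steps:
M(w, E) = -5 + E*w**2 (M(w, E) = (w*w)*E - 5 = w**2*E - 5 = E*w**2 - 5 = -5 + E*w**2)
B = -1542 (B = -3*((-5 + 6*(-7)**2) + (-15)**2) = -3*((-5 + 6*49) + 225) = -3*((-5 + 294) + 225) = -3*(289 + 225) = -3*514 = -1542)
m(c) = 0
B*(m(-22) + 186) = -1542*(0 + 186) = -1542*186 = -286812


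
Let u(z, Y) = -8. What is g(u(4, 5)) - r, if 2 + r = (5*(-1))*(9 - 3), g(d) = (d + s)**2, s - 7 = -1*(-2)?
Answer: 33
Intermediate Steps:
s = 9 (s = 7 - 1*(-2) = 7 + 2 = 9)
g(d) = (9 + d)**2 (g(d) = (d + 9)**2 = (9 + d)**2)
r = -32 (r = -2 + (5*(-1))*(9 - 3) = -2 - 5*6 = -2 - 30 = -32)
g(u(4, 5)) - r = (9 - 8)**2 - 1*(-32) = 1**2 + 32 = 1 + 32 = 33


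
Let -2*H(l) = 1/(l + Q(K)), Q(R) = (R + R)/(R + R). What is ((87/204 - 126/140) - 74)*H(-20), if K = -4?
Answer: -25321/12920 ≈ -1.9598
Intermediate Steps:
Q(R) = 1 (Q(R) = (2*R)/((2*R)) = (2*R)*(1/(2*R)) = 1)
H(l) = -1/(2*(1 + l)) (H(l) = -1/(2*(l + 1)) = -1/(2*(1 + l)))
((87/204 - 126/140) - 74)*H(-20) = ((87/204 - 126/140) - 74)*(-1/(2 + 2*(-20))) = ((87*(1/204) - 126*1/140) - 74)*(-1/(2 - 40)) = ((29/68 - 9/10) - 74)*(-1/(-38)) = (-161/340 - 74)*(-1*(-1/38)) = -25321/340*1/38 = -25321/12920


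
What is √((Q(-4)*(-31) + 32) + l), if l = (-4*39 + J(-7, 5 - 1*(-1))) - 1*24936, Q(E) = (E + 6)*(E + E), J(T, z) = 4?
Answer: 4*I*√1535 ≈ 156.72*I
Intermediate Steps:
Q(E) = 2*E*(6 + E) (Q(E) = (6 + E)*(2*E) = 2*E*(6 + E))
l = -25088 (l = (-4*39 + 4) - 1*24936 = (-156 + 4) - 24936 = -152 - 24936 = -25088)
√((Q(-4)*(-31) + 32) + l) = √(((2*(-4)*(6 - 4))*(-31) + 32) - 25088) = √(((2*(-4)*2)*(-31) + 32) - 25088) = √((-16*(-31) + 32) - 25088) = √((496 + 32) - 25088) = √(528 - 25088) = √(-24560) = 4*I*√1535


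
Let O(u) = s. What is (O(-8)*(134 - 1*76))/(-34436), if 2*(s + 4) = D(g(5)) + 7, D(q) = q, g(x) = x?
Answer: -29/8609 ≈ -0.0033686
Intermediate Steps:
s = 2 (s = -4 + (5 + 7)/2 = -4 + (½)*12 = -4 + 6 = 2)
O(u) = 2
(O(-8)*(134 - 1*76))/(-34436) = (2*(134 - 1*76))/(-34436) = (2*(134 - 76))*(-1/34436) = (2*58)*(-1/34436) = 116*(-1/34436) = -29/8609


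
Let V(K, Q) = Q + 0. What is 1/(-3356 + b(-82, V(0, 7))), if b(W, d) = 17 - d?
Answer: -1/3346 ≈ -0.00029886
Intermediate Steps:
V(K, Q) = Q
1/(-3356 + b(-82, V(0, 7))) = 1/(-3356 + (17 - 1*7)) = 1/(-3356 + (17 - 7)) = 1/(-3356 + 10) = 1/(-3346) = -1/3346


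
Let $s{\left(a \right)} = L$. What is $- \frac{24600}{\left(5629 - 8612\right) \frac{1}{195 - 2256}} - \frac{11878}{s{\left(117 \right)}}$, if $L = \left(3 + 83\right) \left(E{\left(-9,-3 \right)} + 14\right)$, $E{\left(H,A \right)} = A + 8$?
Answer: $- \frac{2181058223}{128269} \approx -17004.0$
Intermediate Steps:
$E{\left(H,A \right)} = 8 + A$
$L = 1634$ ($L = \left(3 + 83\right) \left(\left(8 - 3\right) + 14\right) = 86 \left(5 + 14\right) = 86 \cdot 19 = 1634$)
$s{\left(a \right)} = 1634$
$- \frac{24600}{\left(5629 - 8612\right) \frac{1}{195 - 2256}} - \frac{11878}{s{\left(117 \right)}} = - \frac{24600}{\left(5629 - 8612\right) \frac{1}{195 - 2256}} - \frac{11878}{1634} = - \frac{24600}{\left(-2983\right) \frac{1}{-2061}} - \frac{5939}{817} = - \frac{24600}{\left(-2983\right) \left(- \frac{1}{2061}\right)} - \frac{5939}{817} = - \frac{24600}{\frac{2983}{2061}} - \frac{5939}{817} = \left(-24600\right) \frac{2061}{2983} - \frac{5939}{817} = - \frac{50700600}{2983} - \frac{5939}{817} = - \frac{2181058223}{128269}$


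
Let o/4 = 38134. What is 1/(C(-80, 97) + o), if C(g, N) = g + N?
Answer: 1/152553 ≈ 6.5551e-6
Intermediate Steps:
o = 152536 (o = 4*38134 = 152536)
C(g, N) = N + g
1/(C(-80, 97) + o) = 1/((97 - 80) + 152536) = 1/(17 + 152536) = 1/152553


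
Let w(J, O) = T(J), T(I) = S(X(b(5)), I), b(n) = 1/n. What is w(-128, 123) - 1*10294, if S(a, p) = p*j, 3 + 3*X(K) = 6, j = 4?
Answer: -10806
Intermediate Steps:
X(K) = 1 (X(K) = -1 + (⅓)*6 = -1 + 2 = 1)
S(a, p) = 4*p (S(a, p) = p*4 = 4*p)
T(I) = 4*I
w(J, O) = 4*J
w(-128, 123) - 1*10294 = 4*(-128) - 1*10294 = -512 - 10294 = -10806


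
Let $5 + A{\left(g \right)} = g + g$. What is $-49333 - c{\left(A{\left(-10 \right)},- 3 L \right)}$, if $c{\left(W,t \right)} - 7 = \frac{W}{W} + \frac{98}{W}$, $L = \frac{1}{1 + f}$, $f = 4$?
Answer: $- \frac{1233427}{25} \approx -49337.0$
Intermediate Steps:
$L = \frac{1}{5}$ ($L = \frac{1}{1 + 4} = \frac{1}{5} \approx 0.2$)
$A{\left(g \right)} = -5 + 2 g$ ($A{\left(g \right)} = -5 + \left(g + g\right) = -5 + 2 g$)
$c{\left(W,t \right)} = 8 + \frac{98}{W}$ ($c{\left(W,t \right)} = 7 + \left(\frac{W}{W} + \frac{98}{W}\right) = 7 + \left(1 + \frac{98}{W}\right) = 8 + \frac{98}{W}$)
$-49333 - c{\left(A{\left(-10 \right)},- 3 L \right)} = -49333 - \left(8 + \frac{98}{-5 + 2 \left(-10\right)}\right) = -49333 - \left(8 + \frac{98}{-5 - 20}\right) = -49333 - \left(8 + \frac{98}{-25}\right) = -49333 - \left(8 + 98 \left(- \frac{1}{25}\right)\right) = -49333 - \left(8 - \frac{98}{25}\right) = -49333 - \frac{102}{25} = - \frac{1233427}{25}$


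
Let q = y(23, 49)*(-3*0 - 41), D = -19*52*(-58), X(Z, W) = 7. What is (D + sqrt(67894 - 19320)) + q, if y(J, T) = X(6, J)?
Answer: 57017 + sqrt(48574) ≈ 57237.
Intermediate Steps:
y(J, T) = 7
D = 57304 (D = -988*(-58) = 57304)
q = -287 (q = 7*(-3*0 - 41) = 7*(0 - 41) = 7*(-41) = -287)
(D + sqrt(67894 - 19320)) + q = (57304 + sqrt(67894 - 19320)) - 287 = (57304 + sqrt(48574)) - 287 = 57017 + sqrt(48574)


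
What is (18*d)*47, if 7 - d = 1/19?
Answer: 111672/19 ≈ 5877.5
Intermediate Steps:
d = 132/19 (d = 7 - 1/19 = 132/19 ≈ 6.9474)
(18*d)*47 = (18*(132/19))*47 = (2376/19)*47 = 111672/19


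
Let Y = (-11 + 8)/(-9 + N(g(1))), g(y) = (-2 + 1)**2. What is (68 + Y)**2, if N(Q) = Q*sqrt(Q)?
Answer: 299209/64 ≈ 4675.1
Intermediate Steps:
g(y) = 1 (g(y) = (-1)**2 = 1)
N(Q) = Q**(3/2)
Y = 3/8 (Y = (-11 + 8)/(-9 + 1**(3/2)) = -3/(-9 + 1) = -3/(-8) = -3*(-1/8) = 3/8 ≈ 0.37500)
(68 + Y)**2 = (68 + 3/8)**2 = (547/8)**2 = 299209/64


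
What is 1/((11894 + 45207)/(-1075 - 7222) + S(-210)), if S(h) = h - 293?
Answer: -8297/4230492 ≈ -0.0019612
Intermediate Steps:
S(h) = -293 + h
1/((11894 + 45207)/(-1075 - 7222) + S(-210)) = 1/((11894 + 45207)/(-1075 - 7222) + (-293 - 210)) = 1/(57101/(-8297) - 503) = 1/(57101*(-1/8297) - 503) = 1/(-57101/8297 - 503) = 1/(-4230492/8297) = -8297/4230492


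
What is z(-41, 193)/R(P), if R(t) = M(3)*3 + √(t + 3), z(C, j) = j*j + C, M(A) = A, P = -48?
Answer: 18604/7 - 18604*I*√5/21 ≈ 2657.7 - 1980.9*I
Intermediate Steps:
z(C, j) = C + j² (z(C, j) = j² + C = C + j²)
R(t) = 9 + √(3 + t) (R(t) = 3*3 + √(t + 3) = 9 + √(3 + t))
z(-41, 193)/R(P) = (-41 + 193²)/(9 + √(3 - 48)) = (-41 + 37249)/(9 + √(-45)) = 37208/(9 + 3*I*√5)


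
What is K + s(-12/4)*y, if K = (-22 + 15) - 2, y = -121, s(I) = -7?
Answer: 838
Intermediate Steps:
K = -9 (K = -7 - 2 = -9)
K + s(-12/4)*y = -9 - 7*(-121) = -9 + 847 = 838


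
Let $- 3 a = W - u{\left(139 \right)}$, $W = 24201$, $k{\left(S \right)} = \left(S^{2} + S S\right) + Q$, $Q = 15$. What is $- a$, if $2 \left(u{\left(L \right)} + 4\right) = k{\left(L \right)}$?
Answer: $\frac{3251}{2} \approx 1625.5$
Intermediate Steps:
$k{\left(S \right)} = 15 + 2 S^{2}$ ($k{\left(S \right)} = \left(S^{2} + S S\right) + 15 = \left(S^{2} + S^{2}\right) + 15 = 2 S^{2} + 15 = 15 + 2 S^{2}$)
$u{\left(L \right)} = \frac{7}{2} + L^{2}$ ($u{\left(L \right)} = -4 + \frac{15 + 2 L^{2}}{2} = -4 + \left(\frac{15}{2} + L^{2}\right) = \frac{7}{2} + L^{2}$)
$a = - \frac{3251}{2}$ ($a = - \frac{24201 - \left(\frac{7}{2} + 139^{2}\right)}{3} = - \frac{24201 - \left(\frac{7}{2} + 19321\right)}{3} = - \frac{24201 - \frac{38649}{2}}{3} = \left(- \frac{1}{3}\right) \frac{9753}{2} = - \frac{3251}{2} \approx -1625.5$)
$- a = \left(-1\right) \left(- \frac{3251}{2}\right) = \frac{3251}{2}$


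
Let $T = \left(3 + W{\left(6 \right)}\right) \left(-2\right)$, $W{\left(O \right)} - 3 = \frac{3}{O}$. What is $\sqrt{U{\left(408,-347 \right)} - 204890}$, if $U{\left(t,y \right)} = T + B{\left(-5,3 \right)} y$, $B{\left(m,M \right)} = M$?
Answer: $2 i \sqrt{51486} \approx 453.81 i$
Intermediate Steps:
$W{\left(O \right)} = 3 + \frac{3}{O}$
$T = -13$ ($T = \left(3 + \left(3 + \frac{3}{6}\right)\right) \left(-2\right) = \left(3 + \left(3 + 3 \cdot \frac{1}{6}\right)\right) \left(-2\right) = \left(3 + \left(3 + \frac{1}{2}\right)\right) \left(-2\right) = \left(3 + \frac{7}{2}\right) \left(-2\right) = \frac{13}{2} \left(-2\right) = -13$)
$U{\left(t,y \right)} = -13 + 3 y$
$\sqrt{U{\left(408,-347 \right)} - 204890} = \sqrt{\left(-13 + 3 \left(-347\right)\right) - 204890} = \sqrt{\left(-13 - 1041\right) - 204890} = \sqrt{-1054 - 204890} = \sqrt{-205944} = 2 i \sqrt{51486}$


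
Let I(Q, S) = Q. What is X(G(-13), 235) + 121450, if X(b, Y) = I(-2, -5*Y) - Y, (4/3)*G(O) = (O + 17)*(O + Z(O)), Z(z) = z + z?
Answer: 121213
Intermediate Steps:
Z(z) = 2*z
G(O) = 9*O*(17 + O)/4 (G(O) = 3*((O + 17)*(O + 2*O))/4 = 3*((17 + O)*(3*O))/4 = 3*(3*O*(17 + O))/4 = 9*O*(17 + O)/4)
X(b, Y) = -2 - Y
X(G(-13), 235) + 121450 = (-2 - 1*235) + 121450 = (-2 - 235) + 121450 = -237 + 121450 = 121213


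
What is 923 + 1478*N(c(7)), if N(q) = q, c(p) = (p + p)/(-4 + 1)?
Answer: -17923/3 ≈ -5974.3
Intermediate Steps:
c(p) = -2*p/3 (c(p) = (2*p)/(-3) = (2*p)*(-⅓) = -2*p/3)
923 + 1478*N(c(7)) = 923 + 1478*(-⅔*7) = 923 + 1478*(-14/3) = 923 - 20692/3 = -17923/3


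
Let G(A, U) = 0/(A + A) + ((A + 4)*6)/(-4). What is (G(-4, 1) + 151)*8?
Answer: 1208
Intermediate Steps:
G(A, U) = -6 - 3*A/2 (G(A, U) = 0/((2*A)) + ((4 + A)*6)*(-¼) = 0*(1/(2*A)) + (24 + 6*A)*(-¼) = 0 + (-6 - 3*A/2) = -6 - 3*A/2)
(G(-4, 1) + 151)*8 = ((-6 - 3/2*(-4)) + 151)*8 = ((-6 + 6) + 151)*8 = (0 + 151)*8 = 151*8 = 1208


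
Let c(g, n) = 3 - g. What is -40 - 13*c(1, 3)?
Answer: -66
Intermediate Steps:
-40 - 13*c(1, 3) = -40 - 13*(3 - 1*1) = -40 - 13*(3 - 1) = -40 - 13*2 = -40 - 26 = -66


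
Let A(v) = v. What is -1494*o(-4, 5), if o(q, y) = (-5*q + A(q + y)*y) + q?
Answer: -31374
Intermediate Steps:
o(q, y) = -4*q + y*(q + y) (o(q, y) = (-5*q + (q + y)*y) + q = (-5*q + y*(q + y)) + q = -4*q + y*(q + y))
-1494*o(-4, 5) = -1494*(-4*(-4) + 5*(-4 + 5)) = -1494*(16 + 5*1) = -1494*(16 + 5) = -1494*21 = -31374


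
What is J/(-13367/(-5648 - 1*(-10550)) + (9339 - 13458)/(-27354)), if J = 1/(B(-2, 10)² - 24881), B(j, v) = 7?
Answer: 115197/7369591040 ≈ 1.5631e-5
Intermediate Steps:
J = -1/24832 (J = 1/(7² - 24881) = 1/(49 - 24881) = 1/(-24832) = -1/24832 ≈ -4.0271e-5)
J/(-13367/(-5648 - 1*(-10550)) + (9339 - 13458)/(-27354)) = -1/(24832*(-13367/(-5648 - 1*(-10550)) + (9339 - 13458)/(-27354))) = -1/(24832*(-13367/(-5648 + 10550) - 4119*(-1/27354))) = -1/(24832*(-13367/4902 + 1373/9118)) = -1/(24832*(-28787465/11174109)) = -1/24832*(-11174109/28787465) = 115197/7369591040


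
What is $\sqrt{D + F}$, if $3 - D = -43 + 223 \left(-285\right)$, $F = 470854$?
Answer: $\sqrt{534455} \approx 731.06$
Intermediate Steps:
$D = 63601$ ($D = 3 - \left(-43 + 223 \left(-285\right)\right) = 3 - \left(-43 - 63555\right) = 3 - -63598 = 3 + 63598 = 63601$)
$\sqrt{D + F} = \sqrt{63601 + 470854} = \sqrt{534455}$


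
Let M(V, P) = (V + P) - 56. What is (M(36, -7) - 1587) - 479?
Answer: -2093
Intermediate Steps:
M(V, P) = -56 + P + V (M(V, P) = (P + V) - 56 = -56 + P + V)
(M(36, -7) - 1587) - 479 = ((-56 - 7 + 36) - 1587) - 479 = (-27 - 1587) - 479 = -1614 - 479 = -2093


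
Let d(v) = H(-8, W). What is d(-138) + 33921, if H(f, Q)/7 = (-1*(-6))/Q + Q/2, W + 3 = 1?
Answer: 33893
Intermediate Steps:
W = -2 (W = -3 + 1 = -2)
H(f, Q) = 42/Q + 7*Q/2 (H(f, Q) = 7*((-1*(-6))/Q + Q/2) = 7*(6/Q + Q*(½)) = 7*(6/Q + Q/2) = 7*(Q/2 + 6/Q) = 42/Q + 7*Q/2)
d(v) = -28 (d(v) = 42/(-2) + (7/2)*(-2) = 42*(-½) - 7 = -21 - 7 = -28)
d(-138) + 33921 = -28 + 33921 = 33893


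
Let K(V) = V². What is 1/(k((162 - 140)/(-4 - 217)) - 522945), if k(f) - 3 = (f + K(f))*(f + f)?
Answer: -10793861/5644563066430 ≈ -1.9123e-6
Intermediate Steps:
k(f) = 3 + 2*f*(f + f²) (k(f) = 3 + (f + f²)*(f + f) = 3 + (f + f²)*(2*f) = 3 + 2*f*(f + f²))
1/(k((162 - 140)/(-4 - 217)) - 522945) = 1/((3 + 2*((162 - 140)/(-4 - 217))² + 2*((162 - 140)/(-4 - 217))³) - 522945) = 1/((3 + 2*(22/(-221))² + 2*(22/(-221))³) - 522945) = 1/((3 + 2*(22*(-1/221))² + 2*(22*(-1/221))³) - 522945) = 1/((3 + 2*(-22/221)² + 2*(-22/221)³) - 522945) = 1/((3 + 2*(484/48841) + 2*(-10648/10793861)) - 522945) = 1/((3 + 968/48841 - 21296/10793861) - 522945) = 1/(32574215/10793861 - 522945) = 1/(-5644563066430/10793861) = -10793861/5644563066430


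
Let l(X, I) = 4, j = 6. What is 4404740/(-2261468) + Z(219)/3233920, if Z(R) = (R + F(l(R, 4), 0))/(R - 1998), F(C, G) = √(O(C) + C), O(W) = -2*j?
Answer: -2111758549025391/1084212527643520 - I*√2/2876571840 ≈ -1.9477 - 4.9163e-10*I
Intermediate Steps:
O(W) = -12 (O(W) = -2*6 = -12)
F(C, G) = √(-12 + C)
Z(R) = (R + 2*I*√2)/(-1998 + R) (Z(R) = (R + √(-12 + 4))/(R - 1998) = (R + √(-8))/(-1998 + R) = (R + 2*I*√2)/(-1998 + R))
4404740/(-2261468) + Z(219)/3233920 = 4404740/(-2261468) + ((219 + 2*I*√2)/(-1998 + 219))/3233920 = 4404740*(-1/2261468) + ((219 + 2*I*√2)/(-1779))*(1/3233920) = -1101185/565367 - (219 + 2*I*√2)/1779*(1/3233920) = -1101185/565367 + (-73/593 - 2*I*√2/1779)*(1/3233920) = -1101185/565367 + (-73/1917714560 - I*√2/2876571840) = -2111758549025391/1084212527643520 - I*√2/2876571840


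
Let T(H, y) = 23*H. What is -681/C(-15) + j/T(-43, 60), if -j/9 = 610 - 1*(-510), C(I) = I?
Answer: 274903/4945 ≈ 55.592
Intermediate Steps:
j = -10080 (j = -9*(610 - 1*(-510)) = -9*(610 + 510) = -9*1120 = -10080)
-681/C(-15) + j/T(-43, 60) = -681/(-15) - 10080/(23*(-43)) = -681*(-1/15) - 10080/(-989) = 227/5 - 10080*(-1/989) = 227/5 + 10080/989 = 274903/4945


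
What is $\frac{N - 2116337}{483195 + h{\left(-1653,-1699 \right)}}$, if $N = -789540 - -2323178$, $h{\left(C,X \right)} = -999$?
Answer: $- \frac{14941}{12364} \approx -1.2084$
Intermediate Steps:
$N = 1533638$ ($N = -789540 + 2323178 = 1533638$)
$\frac{N - 2116337}{483195 + h{\left(-1653,-1699 \right)}} = \frac{1533638 - 2116337}{483195 - 999} = - \frac{582699}{482196} = \left(-582699\right) \frac{1}{482196} = - \frac{14941}{12364}$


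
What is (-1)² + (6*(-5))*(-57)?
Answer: 1711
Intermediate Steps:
(-1)² + (6*(-5))*(-57) = 1 - 30*(-57) = 1 + 1710 = 1711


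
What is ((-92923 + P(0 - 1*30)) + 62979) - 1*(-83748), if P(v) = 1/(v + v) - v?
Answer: 3230039/60 ≈ 53834.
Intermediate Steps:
P(v) = 1/(2*v) - v
((-92923 + P(0 - 1*30)) + 62979) - 1*(-83748) = ((-92923 + (1/(2*(0 - 1*30)) - (0 - 1*30))) + 62979) - 1*(-83748) = ((-92923 + (1/(2*(0 - 30)) - (0 - 30))) + 62979) + 83748 = ((-92923 + ((½)/(-30) - 1*(-30))) + 62979) + 83748 = ((-92923 + ((½)*(-1/30) + 30)) + 62979) + 83748 = ((-92923 + (-1/60 + 30)) + 62979) + 83748 = ((-92923 + 1799/60) + 62979) + 83748 = (-5573581/60 + 62979) + 83748 = -1794841/60 + 83748 = 3230039/60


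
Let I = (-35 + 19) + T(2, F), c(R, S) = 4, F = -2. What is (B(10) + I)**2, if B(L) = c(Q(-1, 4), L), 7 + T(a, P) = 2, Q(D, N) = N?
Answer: 289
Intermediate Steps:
T(a, P) = -5 (T(a, P) = -7 + 2 = -5)
B(L) = 4
I = -21 (I = (-35 + 19) - 5 = -16 - 5 = -21)
(B(10) + I)**2 = (4 - 21)**2 = (-17)**2 = 289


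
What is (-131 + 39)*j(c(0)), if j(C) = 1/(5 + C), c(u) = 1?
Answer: -46/3 ≈ -15.333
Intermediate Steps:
(-131 + 39)*j(c(0)) = (-131 + 39)/(5 + 1) = -92/6 = -92*1/6 = -46/3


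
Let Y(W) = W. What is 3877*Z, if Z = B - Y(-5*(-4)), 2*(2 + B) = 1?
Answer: -166711/2 ≈ -83356.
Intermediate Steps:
B = -3/2 (B = -2 + (½)*1 = -2 + ½ = -3/2 ≈ -1.5000)
Z = -43/2 (Z = -3/2 - (-5)*(-4) = -3/2 - 1*20 = -3/2 - 20 = -43/2 ≈ -21.500)
3877*Z = 3877*(-43/2) = -166711/2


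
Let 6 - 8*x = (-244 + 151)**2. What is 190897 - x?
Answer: 1535819/8 ≈ 1.9198e+5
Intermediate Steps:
x = -8643/8 (x = 3/4 - (-244 + 151)**2/8 = 3/4 - 1/8*(-93)**2 = 3/4 - 1/8*8649 = 3/4 - 8649/8 = -8643/8 ≈ -1080.4)
190897 - x = 190897 - 1*(-8643/8) = 190897 + 8643/8 = 1535819/8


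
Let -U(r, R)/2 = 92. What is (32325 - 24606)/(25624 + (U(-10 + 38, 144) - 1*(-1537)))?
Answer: 7719/26977 ≈ 0.28613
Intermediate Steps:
U(r, R) = -184 (U(r, R) = -2*92 = -184)
(32325 - 24606)/(25624 + (U(-10 + 38, 144) - 1*(-1537))) = (32325 - 24606)/(25624 + (-184 - 1*(-1537))) = 7719/(25624 + (-184 + 1537)) = 7719/(25624 + 1353) = 7719/26977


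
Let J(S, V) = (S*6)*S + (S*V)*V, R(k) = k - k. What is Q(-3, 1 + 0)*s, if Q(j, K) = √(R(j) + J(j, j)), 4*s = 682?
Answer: 1023*√3/2 ≈ 885.94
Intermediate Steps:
R(k) = 0
s = 341/2 (s = (¼)*682 = 341/2 ≈ 170.50)
J(S, V) = 6*S² + S*V² (J(S, V) = (6*S)*S + S*V² = 6*S² + S*V²)
Q(j, K) = √(j*(j² + 6*j)) (Q(j, K) = √(0 + j*(j² + 6*j)) = √(j*(j² + 6*j)))
Q(-3, 1 + 0)*s = √((-3)²*(6 - 3))*(341/2) = √(9*3)*(341/2) = √27*(341/2) = (3*√3)*(341/2) = 1023*√3/2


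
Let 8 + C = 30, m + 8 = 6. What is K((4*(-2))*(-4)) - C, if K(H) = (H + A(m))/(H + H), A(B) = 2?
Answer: -687/32 ≈ -21.469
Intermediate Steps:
m = -2 (m = -8 + 6 = -2)
C = 22 (C = -8 + 30 = 22)
K(H) = (2 + H)/(2*H) (K(H) = (H + 2)/(H + H) = (2 + H)/((2*H)) = (2 + H)*(1/(2*H)) = (2 + H)/(2*H))
K((4*(-2))*(-4)) - C = (2 + (4*(-2))*(-4))/(2*(((4*(-2))*(-4)))) - 1*22 = (2 - 8*(-4))/(2*((-8*(-4)))) - 22 = (½)*(2 + 32)/32 - 22 = (½)*(1/32)*34 - 22 = 17/32 - 22 = -687/32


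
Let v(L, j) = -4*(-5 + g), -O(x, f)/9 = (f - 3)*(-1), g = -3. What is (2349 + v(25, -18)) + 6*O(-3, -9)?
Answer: 1733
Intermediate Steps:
O(x, f) = -27 + 9*f (O(x, f) = -9*(f - 3)*(-1) = -9*(-3 + f)*(-1) = -9*(3 - f) = -27 + 9*f)
v(L, j) = 32 (v(L, j) = -4*(-5 - 3) = -4*(-8) = 32)
(2349 + v(25, -18)) + 6*O(-3, -9) = (2349 + 32) + 6*(-27 + 9*(-9)) = 2381 + 6*(-27 - 81) = 2381 + 6*(-108) = 2381 - 648 = 1733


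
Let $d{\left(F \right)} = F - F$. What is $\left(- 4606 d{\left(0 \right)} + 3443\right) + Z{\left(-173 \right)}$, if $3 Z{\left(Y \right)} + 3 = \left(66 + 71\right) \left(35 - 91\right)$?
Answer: $\frac{2654}{3} \approx 884.67$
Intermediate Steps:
$d{\left(F \right)} = 0$
$Z{\left(Y \right)} = - \frac{7675}{3}$ ($Z{\left(Y \right)} = -1 + \frac{\left(66 + 71\right) \left(35 - 91\right)}{3} = -1 + \frac{137 \left(-56\right)}{3} = -1 + \frac{1}{3} \left(-7672\right) = -1 - \frac{7672}{3} = - \frac{7675}{3}$)
$\left(- 4606 d{\left(0 \right)} + 3443\right) + Z{\left(-173 \right)} = \left(\left(-4606\right) 0 + 3443\right) - \frac{7675}{3} = \left(0 + 3443\right) - \frac{7675}{3} = 3443 - \frac{7675}{3} = \frac{2654}{3}$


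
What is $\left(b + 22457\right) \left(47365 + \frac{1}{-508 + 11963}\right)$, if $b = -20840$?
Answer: $\frac{877329344892}{11455} \approx 7.6589 \cdot 10^{7}$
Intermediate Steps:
$\left(b + 22457\right) \left(47365 + \frac{1}{-508 + 11963}\right) = \left(-20840 + 22457\right) \left(47365 + \frac{1}{-508 + 11963}\right) = 1617 \left(47365 + \frac{1}{11455}\right) = 1617 \cdot \frac{542566076}{11455} = \frac{877329344892}{11455}$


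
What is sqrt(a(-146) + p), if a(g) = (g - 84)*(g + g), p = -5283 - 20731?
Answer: sqrt(41146) ≈ 202.84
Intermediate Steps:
p = -26014
a(g) = 2*g*(-84 + g) (a(g) = (-84 + g)*(2*g) = 2*g*(-84 + g))
sqrt(a(-146) + p) = sqrt(2*(-146)*(-84 - 146) - 26014) = sqrt(2*(-146)*(-230) - 26014) = sqrt(67160 - 26014) = sqrt(41146)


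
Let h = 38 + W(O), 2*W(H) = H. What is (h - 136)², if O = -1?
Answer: 38809/4 ≈ 9702.3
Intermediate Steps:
W(H) = H/2
h = 75/2 (h = 38 + (½)*(-1) = 38 - ½ = 75/2 ≈ 37.500)
(h - 136)² = (75/2 - 136)² = (-197/2)² = 38809/4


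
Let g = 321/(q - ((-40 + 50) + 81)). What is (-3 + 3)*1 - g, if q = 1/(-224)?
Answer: 23968/6795 ≈ 3.5273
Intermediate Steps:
q = -1/224 ≈ -0.0044643
g = -23968/6795 (g = 321/(-1/224 - ((-40 + 50) + 81)) = 321/(-1/224 - (10 + 81)) = 321/(-1/224 - 1*91) = 321/(-1/224 - 91) = 321/(-20385/224) = 321*(-224/20385) = -23968/6795 ≈ -3.5273)
(-3 + 3)*1 - g = (-3 + 3)*1 - 1*(-23968/6795) = 0*1 + 23968/6795 = 0 + 23968/6795 = 23968/6795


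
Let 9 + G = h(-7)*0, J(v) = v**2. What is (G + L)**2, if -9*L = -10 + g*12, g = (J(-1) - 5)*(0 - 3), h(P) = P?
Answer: 46225/81 ≈ 570.68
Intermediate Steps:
g = 12 (g = ((-1)**2 - 5)*(0 - 3) = (1 - 5)*(-3) = -4*(-3) = 12)
L = -134/9 (L = -(-10 + 12*12)/9 = -(-10 + 144)/9 = -1/9*134 = -134/9 ≈ -14.889)
G = -9 (G = -9 - 7*0 = -9 + 0 = -9)
(G + L)**2 = (-9 - 134/9)**2 = (-215/9)**2 = 46225/81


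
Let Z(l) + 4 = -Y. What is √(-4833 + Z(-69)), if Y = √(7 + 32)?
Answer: √(-4837 - √39) ≈ 69.593*I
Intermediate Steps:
Y = √39 ≈ 6.2450
Z(l) = -4 - √39
√(-4833 + Z(-69)) = √(-4833 + (-4 - √39)) = √(-4837 - √39)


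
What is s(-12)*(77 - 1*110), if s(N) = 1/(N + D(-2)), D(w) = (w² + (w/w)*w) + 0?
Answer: 33/10 ≈ 3.3000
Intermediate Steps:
D(w) = w + w² (D(w) = (w² + 1*w) + 0 = (w² + w) + 0 = (w + w²) + 0 = w + w²)
s(N) = 1/(2 + N) (s(N) = 1/(N - 2*(1 - 2)) = 1/(N - 2*(-1)) = 1/(N + 2) = 1/(2 + N))
s(-12)*(77 - 1*110) = (77 - 1*110)/(2 - 12) = (77 - 110)/(-10) = -⅒*(-33) = 33/10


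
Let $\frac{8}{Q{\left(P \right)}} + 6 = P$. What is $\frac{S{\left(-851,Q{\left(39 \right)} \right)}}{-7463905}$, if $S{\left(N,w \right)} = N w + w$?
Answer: $\frac{1360}{49261773} \approx 2.7608 \cdot 10^{-5}$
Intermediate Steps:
$Q{\left(P \right)} = \frac{8}{-6 + P}$
$S{\left(N,w \right)} = w + N w$
$\frac{S{\left(-851,Q{\left(39 \right)} \right)}}{-7463905} = \frac{\frac{8}{-6 + 39} \left(1 - 851\right)}{-7463905} = \frac{8}{33} \left(-850\right) \left(- \frac{1}{7463905}\right) = \left(- \frac{6800}{33}\right) \left(- \frac{1}{7463905}\right) = \frac{1360}{49261773}$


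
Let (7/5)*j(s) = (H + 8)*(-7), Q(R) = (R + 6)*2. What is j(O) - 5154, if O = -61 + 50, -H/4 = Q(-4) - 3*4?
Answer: -5354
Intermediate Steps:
Q(R) = 12 + 2*R (Q(R) = (6 + R)*2 = 12 + 2*R)
H = 32 (H = -4*((12 + 2*(-4)) - 3*4) = -4*((12 - 8) - 12) = -4*(4 - 12) = -4*(-8) = 32)
O = -11
j(s) = -200 (j(s) = 5*((32 + 8)*(-7))/7 = 5*(40*(-7))/7 = (5/7)*(-280) = -200)
j(O) - 5154 = -200 - 5154 = -5354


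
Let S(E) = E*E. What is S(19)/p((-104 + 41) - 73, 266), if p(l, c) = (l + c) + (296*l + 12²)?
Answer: -361/39982 ≈ -0.0090291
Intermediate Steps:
S(E) = E²
p(l, c) = 144 + c + 297*l (p(l, c) = (c + l) + (296*l + 144) = (c + l) + (144 + 296*l) = 144 + c + 297*l)
S(19)/p((-104 + 41) - 73, 266) = 19²/(144 + 266 + 297*((-104 + 41) - 73)) = 361/(144 + 266 + 297*(-63 - 73)) = 361/(144 + 266 + 297*(-136)) = 361/(144 + 266 - 40392) = 361/(-39982) = 361*(-1/39982) = -361/39982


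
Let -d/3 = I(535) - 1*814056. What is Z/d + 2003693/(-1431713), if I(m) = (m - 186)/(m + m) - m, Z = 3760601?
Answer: 521659717698251/3743694784265919 ≈ 0.13934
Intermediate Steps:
I(m) = -m + (-186 + m)/(2*m) (I(m) = (-186 + m)/((2*m)) - m = (-186 + m)*(1/(2*m)) - m = (-186 + m)/(2*m) - m = -m + (-186 + m)/(2*m))
d = 2614836063/1070 (d = -3*((½ - 1*535 - 93/535) - 1*814056) = -3*((½ - 535 - 93*1/535) - 814056) = -3*((½ - 535 - 93/535) - 814056) = -3*(-572101/1070 - 814056) = -3*(-871612021/1070) = 2614836063/1070 ≈ 2.4438e+6)
Z/d + 2003693/(-1431713) = 3760601/(2614836063/1070) + 2003693/(-1431713) = 3760601*(1070/2614836063) + 2003693*(-1/1431713) = 4023843070/2614836063 - 2003693/1431713 = 521659717698251/3743694784265919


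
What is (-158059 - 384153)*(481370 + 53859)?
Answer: -290207586548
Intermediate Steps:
(-158059 - 384153)*(481370 + 53859) = -542212*535229 = -290207586548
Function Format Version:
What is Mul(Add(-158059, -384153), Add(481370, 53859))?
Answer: -290207586548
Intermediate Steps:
Mul(Add(-158059, -384153), Add(481370, 53859)) = Mul(-542212, 535229) = -290207586548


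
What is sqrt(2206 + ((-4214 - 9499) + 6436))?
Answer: I*sqrt(5071) ≈ 71.211*I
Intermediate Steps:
sqrt(2206 + ((-4214 - 9499) + 6436)) = sqrt(2206 + (-13713 + 6436)) = sqrt(2206 - 7277) = sqrt(-5071) = I*sqrt(5071)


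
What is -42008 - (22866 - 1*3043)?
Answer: -61831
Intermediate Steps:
-42008 - (22866 - 1*3043) = -42008 - (22866 - 3043) = -42008 - 1*19823 = -42008 - 19823 = -61831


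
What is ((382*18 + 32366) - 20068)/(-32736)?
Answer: -9587/16368 ≈ -0.58572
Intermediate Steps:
((382*18 + 32366) - 20068)/(-32736) = ((6876 + 32366) - 20068)*(-1/32736) = (39242 - 20068)*(-1/32736) = 19174*(-1/32736) = -9587/16368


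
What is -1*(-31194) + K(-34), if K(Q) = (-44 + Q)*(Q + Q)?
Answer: 36498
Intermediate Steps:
K(Q) = 2*Q*(-44 + Q) (K(Q) = (-44 + Q)*(2*Q) = 2*Q*(-44 + Q))
-1*(-31194) + K(-34) = -1*(-31194) + 2*(-34)*(-44 - 34) = 31194 + 2*(-34)*(-78) = 31194 + 5304 = 36498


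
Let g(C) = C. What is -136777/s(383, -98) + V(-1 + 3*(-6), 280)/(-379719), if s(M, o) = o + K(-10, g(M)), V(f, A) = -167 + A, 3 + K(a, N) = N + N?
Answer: -51936900808/252513135 ≈ -205.68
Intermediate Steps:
K(a, N) = -3 + 2*N (K(a, N) = -3 + (N + N) = -3 + 2*N)
s(M, o) = -3 + o + 2*M (s(M, o) = o + (-3 + 2*M) = -3 + o + 2*M)
-136777/s(383, -98) + V(-1 + 3*(-6), 280)/(-379719) = -136777/(-3 - 98 + 2*383) + (-167 + 280)/(-379719) = -136777/(-3 - 98 + 766) + 113*(-1/379719) = -136777/665 - 113/379719 = -51936900808/252513135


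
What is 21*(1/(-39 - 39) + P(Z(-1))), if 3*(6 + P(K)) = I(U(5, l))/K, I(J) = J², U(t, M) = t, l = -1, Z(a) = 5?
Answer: -2373/26 ≈ -91.269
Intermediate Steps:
P(K) = -6 + 25/(3*K) (P(K) = -6 + (5²/K)/3 = -6 + (25/K)/3 = -6 + 25/(3*K))
21*(1/(-39 - 39) + P(Z(-1))) = 21*(1/(-39 - 39) + (-6 + (25/3)/5)) = 21*(1/(-78) + (-6 + (25/3)*(⅕))) = 21*(-1/78 + (-6 + 5/3)) = 21*(-1/78 - 13/3) = 21*(-113/26) = -2373/26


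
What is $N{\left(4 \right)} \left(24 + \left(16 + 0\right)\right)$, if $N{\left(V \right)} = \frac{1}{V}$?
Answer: $10$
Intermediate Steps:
$N{\left(4 \right)} \left(24 + \left(16 + 0\right)\right) = \frac{24 + \left(16 + 0\right)}{4} = \frac{24 + 16}{4} = \frac{1}{4} \cdot 40 = 10$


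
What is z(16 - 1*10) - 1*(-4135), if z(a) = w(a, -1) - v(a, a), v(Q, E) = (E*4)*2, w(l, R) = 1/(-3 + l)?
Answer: 12262/3 ≈ 4087.3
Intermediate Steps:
v(Q, E) = 8*E (v(Q, E) = (4*E)*2 = 8*E)
z(a) = 1/(-3 + a) - 8*a
z(16 - 1*10) - 1*(-4135) = (1 - 8*(16 - 1*10)*(-3 + (16 - 1*10)))/(-3 + (16 - 1*10)) - 1*(-4135) = (1 - 8*(16 - 10)*(-3 + (16 - 10)))/(-3 + (16 - 10)) + 4135 = (1 - 8*6*(-3 + 6))/(-3 + 6) + 4135 = (1 - 8*6*3)/3 + 4135 = (1 - 144)/3 + 4135 = (⅓)*(-143) + 4135 = -143/3 + 4135 = 12262/3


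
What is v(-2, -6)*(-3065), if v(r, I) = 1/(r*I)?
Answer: -3065/12 ≈ -255.42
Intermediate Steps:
v(r, I) = 1/(I*r)
v(-2, -6)*(-3065) = (1/(-6*(-2)))*(-3065) = -1/6*(-1/2)*(-3065) = (1/12)*(-3065) = -3065/12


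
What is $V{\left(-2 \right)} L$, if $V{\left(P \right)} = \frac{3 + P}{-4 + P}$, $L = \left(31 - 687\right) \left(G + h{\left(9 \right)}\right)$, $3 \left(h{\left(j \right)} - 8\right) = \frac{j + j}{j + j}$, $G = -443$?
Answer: $- \frac{427712}{9} \approx -47524.0$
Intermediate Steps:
$h{\left(j \right)} = \frac{25}{3}$ ($h{\left(j \right)} = 8 + \frac{\left(j + j\right) \frac{1}{j + j}}{3} = 8 + \frac{2 j \frac{1}{2 j}}{3} = 8 + \frac{1}{3} \cdot 1 = 8 + \frac{1}{3} = \frac{25}{3}$)
$L = \frac{855424}{3}$ ($L = \left(31 - 687\right) \left(-443 + \frac{25}{3}\right) = \left(-656\right) \left(- \frac{1304}{3}\right) = \frac{855424}{3} \approx 2.8514 \cdot 10^{5}$)
$V{\left(P \right)} = \frac{3 + P}{-4 + P}$
$V{\left(-2 \right)} L = \frac{3 - 2}{-4 - 2} \cdot \frac{855424}{3} = \frac{1}{-6} \cdot 1 \cdot \frac{855424}{3} = \left(- \frac{1}{6}\right) 1 \cdot \frac{855424}{3} = \left(- \frac{1}{6}\right) \frac{855424}{3} = - \frac{427712}{9}$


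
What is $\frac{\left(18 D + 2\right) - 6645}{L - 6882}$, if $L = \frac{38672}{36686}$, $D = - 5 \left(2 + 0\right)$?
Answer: $\frac{125154289}{126217190} \approx 0.99158$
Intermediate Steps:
$D = -10$ ($D = \left(-5\right) 2 = -10$)
$L = \frac{19336}{18343}$ ($L = 38672 \cdot \frac{1}{36686} = \frac{19336}{18343} \approx 1.0541$)
$\frac{\left(18 D + 2\right) - 6645}{L - 6882} = \frac{\left(18 \left(-10\right) + 2\right) - 6645}{\frac{19336}{18343} - 6882} = \frac{\left(-180 + 2\right) - 6645}{- \frac{126217190}{18343}} = \left(-178 - 6645\right) \left(- \frac{18343}{126217190}\right) = \left(-6823\right) \left(- \frac{18343}{126217190}\right) = \frac{125154289}{126217190}$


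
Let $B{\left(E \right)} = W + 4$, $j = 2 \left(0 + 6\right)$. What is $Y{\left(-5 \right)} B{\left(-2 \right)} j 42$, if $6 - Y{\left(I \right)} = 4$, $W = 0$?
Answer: $4032$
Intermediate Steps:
$Y{\left(I \right)} = 2$ ($Y{\left(I \right)} = 6 - 4 = 2$)
$j = 12$ ($j = 2 \cdot 6 = 12$)
$B{\left(E \right)} = 4$ ($B{\left(E \right)} = 0 + 4 = 4$)
$Y{\left(-5 \right)} B{\left(-2 \right)} j 42 = 2 \cdot 4 \cdot 12 \cdot 42 = 8 \cdot 12 \cdot 42 = 96 \cdot 42 = 4032$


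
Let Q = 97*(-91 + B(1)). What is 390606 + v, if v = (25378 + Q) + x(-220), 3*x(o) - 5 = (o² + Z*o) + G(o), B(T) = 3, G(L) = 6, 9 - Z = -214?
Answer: 1221695/3 ≈ 4.0723e+5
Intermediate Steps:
Z = 223 (Z = 9 - 1*(-214) = 9 + 214 = 223)
Q = -8536 (Q = 97*(-91 + 3) = 97*(-88) = -8536)
x(o) = 11/3 + o²/3 + 223*o/3 (x(o) = 5/3 + ((o² + 223*o) + 6)/3 = 5/3 + (6 + o² + 223*o)/3 = 5/3 + (2 + o²/3 + 223*o/3) = 11/3 + o²/3 + 223*o/3)
v = 49877/3 (v = (25378 - 8536) + (11/3 + (⅓)*(-220)² + (223/3)*(-220)) = 16842 + (11/3 + (⅓)*48400 - 49060/3) = 16842 + (11/3 + 48400/3 - 49060/3) = 16842 - 649/3 = 49877/3 ≈ 16626.)
390606 + v = 390606 + 49877/3 = 1221695/3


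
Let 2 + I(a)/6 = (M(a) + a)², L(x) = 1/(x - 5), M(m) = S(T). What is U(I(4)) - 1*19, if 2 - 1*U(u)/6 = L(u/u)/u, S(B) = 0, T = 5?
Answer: -391/56 ≈ -6.9821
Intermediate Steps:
M(m) = 0
L(x) = 1/(-5 + x)
I(a) = -12 + 6*a² (I(a) = -12 + 6*(0 + a)² = -12 + 6*a²)
U(u) = 12 + 3/(2*u) (U(u) = 12 - 6/((-5 + u/u)*u) = 12 - 6/((-5 + 1)*u) = 12 - 6/((-4)*u) = 12 - (-3)/(2*u) = 12 + 3/(2*u))
U(I(4)) - 1*19 = (12 + 3/(2*(-12 + 6*4²))) - 1*19 = (12 + 3/(2*(-12 + 6*16))) - 19 = (12 + 3/(2*(-12 + 96))) - 19 = (12 + (3/2)/84) - 19 = (12 + (3/2)*(1/84)) - 19 = (12 + 1/56) - 19 = 673/56 - 19 = -391/56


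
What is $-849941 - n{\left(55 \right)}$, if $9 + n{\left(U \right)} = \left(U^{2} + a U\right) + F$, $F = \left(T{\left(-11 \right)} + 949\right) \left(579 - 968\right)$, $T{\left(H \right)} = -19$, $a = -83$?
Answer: $-486622$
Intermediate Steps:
$F = -361770$ ($F = \left(-19 + 949\right) \left(579 - 968\right) = 930 \left(-389\right) = -361770$)
$n{\left(U \right)} = -361779 + U^{2} - 83 U$ ($n{\left(U \right)} = -9 - \left(361770 - U^{2} + 83 U\right) = -361779 + U^{2} - 83 U$)
$-849941 - n{\left(55 \right)} = -849941 - \left(-361779 + 55^{2} - 4565\right) = -849941 - \left(-361779 + 3025 - 4565\right) = -849941 - -363319 = -849941 + 363319 = -486622$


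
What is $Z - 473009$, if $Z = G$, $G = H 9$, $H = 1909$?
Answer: $-455828$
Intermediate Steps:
$G = 17181$ ($G = 1909 \cdot 9 = 17181$)
$Z = 17181$
$Z - 473009 = 17181 - 473009 = -455828$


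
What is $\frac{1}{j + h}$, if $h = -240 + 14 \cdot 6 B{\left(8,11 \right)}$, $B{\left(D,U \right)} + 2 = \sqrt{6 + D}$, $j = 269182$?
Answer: $\frac{134387}{36119682146} - \frac{21 \sqrt{14}}{18059841073} \approx 3.7163 \cdot 10^{-6}$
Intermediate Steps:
$B{\left(D,U \right)} = -2 + \sqrt{6 + D}$
$h = -408 + 84 \sqrt{14}$ ($h = -240 + 14 \cdot 6 \left(-2 + \sqrt{6 + 8}\right) = -240 + 84 \left(-2 + \sqrt{14}\right) = -240 - \left(168 - 84 \sqrt{14}\right) = -408 + 84 \sqrt{14} \approx -93.701$)
$\frac{1}{j + h} = \frac{1}{269182 - \left(408 - 84 \sqrt{14}\right)} = \frac{1}{268774 + 84 \sqrt{14}}$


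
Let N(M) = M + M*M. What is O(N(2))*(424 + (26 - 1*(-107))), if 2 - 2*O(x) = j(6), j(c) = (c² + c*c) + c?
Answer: -21166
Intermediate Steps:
N(M) = M + M²
j(c) = c + 2*c² (j(c) = (c² + c²) + c = 2*c² + c = c + 2*c²)
O(x) = -38 (O(x) = 1 - 3*(1 + 2*6) = 1 - 3*(1 + 12) = 1 - 3*13 = 1 - ½*78 = 1 - 39 = -38)
O(N(2))*(424 + (26 - 1*(-107))) = -38*(424 + (26 - 1*(-107))) = -38*(424 + (26 + 107)) = -38*(424 + 133) = -38*557 = -21166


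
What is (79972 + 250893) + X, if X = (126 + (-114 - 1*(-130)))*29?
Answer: 334983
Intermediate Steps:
X = 4118 (X = (126 + (-114 + 130))*29 = (126 + 16)*29 = 142*29 = 4118)
(79972 + 250893) + X = (79972 + 250893) + 4118 = 330865 + 4118 = 334983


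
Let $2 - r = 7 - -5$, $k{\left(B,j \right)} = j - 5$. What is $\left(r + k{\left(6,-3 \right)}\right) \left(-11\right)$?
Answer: $198$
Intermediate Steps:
$k{\left(B,j \right)} = -5 + j$ ($k{\left(B,j \right)} = j - 5 = -5 + j$)
$r = -10$ ($r = 2 - \left(7 - -5\right) = 2 - \left(7 + 5\right) = 2 - 12 = -10$)
$\left(r + k{\left(6,-3 \right)}\right) \left(-11\right) = \left(-10 - 8\right) \left(-11\right) = \left(-18\right) \left(-11\right) = 198$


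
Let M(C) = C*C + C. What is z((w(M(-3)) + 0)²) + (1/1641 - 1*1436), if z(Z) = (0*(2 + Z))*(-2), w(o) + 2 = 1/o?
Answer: -2356475/1641 ≈ -1436.0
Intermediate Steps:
M(C) = C + C² (M(C) = C² + C = C + C²)
w(o) = -2 + 1/o
z(Z) = 0 (z(Z) = 0*(-2) = 0)
z((w(M(-3)) + 0)²) + (1/1641 - 1*1436) = 0 + (1/1641 - 1*1436) = 0 + (1/1641 - 1436) = 0 - 2356475/1641 = -2356475/1641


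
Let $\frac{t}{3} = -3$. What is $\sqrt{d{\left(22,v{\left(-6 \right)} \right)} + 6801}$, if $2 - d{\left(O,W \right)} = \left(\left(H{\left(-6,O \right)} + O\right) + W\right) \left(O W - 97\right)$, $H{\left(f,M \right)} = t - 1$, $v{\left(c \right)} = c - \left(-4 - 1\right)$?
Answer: $52 \sqrt{3} \approx 90.067$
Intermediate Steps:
$t = -9$ ($t = 3 \left(-3\right) = -9$)
$v{\left(c \right)} = 5 + c$ ($v{\left(c \right)} = c - -5 = c + 5 = 5 + c$)
$H{\left(f,M \right)} = -10$ ($H{\left(f,M \right)} = -9 - 1 = -10$)
$d{\left(O,W \right)} = 2 - \left(-97 + O W\right) \left(-10 + O + W\right)$ ($d{\left(O,W \right)} = 2 - \left(\left(-10 + O\right) + W\right) \left(O W - 97\right) = 2 - \left(-10 + O + W\right) \left(-97 + O W\right) = 2 - \left(-97 + O W\right) \left(-10 + O + W\right)$)
$\sqrt{d{\left(22,v{\left(-6 \right)} \right)} + 6801} = \sqrt{\left(-968 + 97 \cdot 22 + 97 \left(5 - 6\right) - 22 \left(5 - 6\right)^{2} - \left(5 - 6\right) 22^{2} + 10 \cdot 22 \left(5 - 6\right)\right) + 6801} = \sqrt{\left(-968 + 2134 + 97 \left(-1\right) - 22 \left(-1\right)^{2} - \left(-1\right) 484 + 10 \cdot 22 \left(-1\right)\right) + 6801} = \sqrt{\left(-968 + 2134 - 97 - 22 \cdot 1 + 484 - 220\right) + 6801} = \sqrt{\left(-968 + 2134 - 97 - 22 + 484 - 220\right) + 6801} = \sqrt{1311 + 6801} = \sqrt{8112} = 52 \sqrt{3}$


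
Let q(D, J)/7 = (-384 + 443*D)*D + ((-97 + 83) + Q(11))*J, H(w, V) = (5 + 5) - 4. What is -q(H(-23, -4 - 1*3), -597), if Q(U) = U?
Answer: -108045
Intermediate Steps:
H(w, V) = 6 (H(w, V) = 10 - 4 = 6)
q(D, J) = -21*J + 7*D*(-384 + 443*D) (q(D, J) = 7*((-384 + 443*D)*D + ((-97 + 83) + 11)*J) = 7*(D*(-384 + 443*D) + (-14 + 11)*J) = 7*(D*(-384 + 443*D) - 3*J) = 7*(-3*J + D*(-384 + 443*D)) = -21*J + 7*D*(-384 + 443*D))
-q(H(-23, -4 - 1*3), -597) = -(-2688*6 - 21*(-597) + 3101*6**2) = -(-16128 + 12537 + 3101*36) = -(-16128 + 12537 + 111636) = -1*108045 = -108045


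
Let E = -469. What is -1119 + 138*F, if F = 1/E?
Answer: -524949/469 ≈ -1119.3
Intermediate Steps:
F = -1/469 (F = 1/(-469) = -1/469 ≈ -0.0021322)
-1119 + 138*F = -1119 + 138*(-1/469) = -1119 - 138/469 = -524949/469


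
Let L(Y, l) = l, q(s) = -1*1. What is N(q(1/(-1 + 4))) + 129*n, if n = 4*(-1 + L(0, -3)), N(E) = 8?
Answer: -2056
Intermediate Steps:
q(s) = -1
n = -16 (n = 4*(-1 - 3) = 4*(-4) = -16)
N(q(1/(-1 + 4))) + 129*n = 8 + 129*(-16) = 8 - 2064 = -2056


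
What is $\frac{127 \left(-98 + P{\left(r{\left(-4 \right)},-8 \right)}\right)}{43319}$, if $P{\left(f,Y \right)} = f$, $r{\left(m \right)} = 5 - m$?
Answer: $- \frac{11303}{43319} \approx -0.26092$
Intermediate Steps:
$\frac{127 \left(-98 + P{\left(r{\left(-4 \right)},-8 \right)}\right)}{43319} = \frac{127 \left(-98 + \left(5 - -4\right)\right)}{43319} = 127 \left(-98 + \left(5 + 4\right)\right) \frac{1}{43319} = 127 \left(-98 + 9\right) \frac{1}{43319} = 127 \left(-89\right) \frac{1}{43319} = \left(-11303\right) \frac{1}{43319} = - \frac{11303}{43319}$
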